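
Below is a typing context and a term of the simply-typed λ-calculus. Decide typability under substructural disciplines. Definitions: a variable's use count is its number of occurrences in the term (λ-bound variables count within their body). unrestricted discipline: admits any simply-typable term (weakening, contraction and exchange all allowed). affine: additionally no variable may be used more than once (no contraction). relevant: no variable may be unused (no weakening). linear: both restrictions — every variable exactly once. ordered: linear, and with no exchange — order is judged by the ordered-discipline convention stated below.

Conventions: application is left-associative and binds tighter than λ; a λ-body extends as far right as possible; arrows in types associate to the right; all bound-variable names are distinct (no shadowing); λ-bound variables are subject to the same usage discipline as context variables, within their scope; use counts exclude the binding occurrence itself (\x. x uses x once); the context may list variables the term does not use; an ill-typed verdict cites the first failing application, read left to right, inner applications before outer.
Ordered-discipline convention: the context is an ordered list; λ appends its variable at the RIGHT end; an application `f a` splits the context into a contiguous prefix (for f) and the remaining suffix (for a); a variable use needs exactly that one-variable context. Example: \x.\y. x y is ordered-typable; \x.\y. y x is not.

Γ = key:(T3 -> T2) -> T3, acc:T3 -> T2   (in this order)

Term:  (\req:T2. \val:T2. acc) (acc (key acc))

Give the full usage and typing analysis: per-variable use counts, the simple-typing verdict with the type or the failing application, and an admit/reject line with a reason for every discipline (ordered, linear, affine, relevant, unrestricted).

usage: key=1; acc=3; req (λ-bound)=0; val (λ-bound)=0
left-to-right use order: acc, acc, key, acc
typing: ✓ — T2 -> T3 -> T2
ordered: ✗, uses contraction: acc ×3; req, val left unused
linear: ✗, uses contraction: acc ×3; req, val left unused
affine: ✗, uses contraction: acc ×3
relevant: ✗, req, val left unused
unrestricted: ✓, simply typable at T2 -> T3 -> T2; W, C, E all held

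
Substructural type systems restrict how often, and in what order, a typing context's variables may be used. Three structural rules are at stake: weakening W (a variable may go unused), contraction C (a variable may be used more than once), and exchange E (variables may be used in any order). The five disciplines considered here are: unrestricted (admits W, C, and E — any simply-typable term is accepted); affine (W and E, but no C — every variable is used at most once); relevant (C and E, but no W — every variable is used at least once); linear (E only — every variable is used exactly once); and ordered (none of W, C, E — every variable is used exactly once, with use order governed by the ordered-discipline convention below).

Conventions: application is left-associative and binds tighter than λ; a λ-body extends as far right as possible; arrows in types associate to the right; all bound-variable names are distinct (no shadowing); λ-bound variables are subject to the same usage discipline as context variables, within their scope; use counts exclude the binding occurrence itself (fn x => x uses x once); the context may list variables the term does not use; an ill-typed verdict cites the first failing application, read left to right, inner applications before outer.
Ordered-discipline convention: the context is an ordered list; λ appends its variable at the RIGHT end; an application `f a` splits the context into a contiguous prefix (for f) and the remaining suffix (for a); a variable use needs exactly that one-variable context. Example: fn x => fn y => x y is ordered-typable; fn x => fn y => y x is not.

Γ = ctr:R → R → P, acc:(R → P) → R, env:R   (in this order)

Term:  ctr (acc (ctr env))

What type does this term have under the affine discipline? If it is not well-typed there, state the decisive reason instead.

not well-typed under affine — ctr ×2 used more than once (contraction)
variable uses: ctr: 2×, acc: 1×, env: 1×
order of uses: ctr, acc, ctr, env
typing: ✓ — R → P
per-discipline verdicts: ordered ✗, linear ✗, affine ✗, relevant ✓, unrestricted ✓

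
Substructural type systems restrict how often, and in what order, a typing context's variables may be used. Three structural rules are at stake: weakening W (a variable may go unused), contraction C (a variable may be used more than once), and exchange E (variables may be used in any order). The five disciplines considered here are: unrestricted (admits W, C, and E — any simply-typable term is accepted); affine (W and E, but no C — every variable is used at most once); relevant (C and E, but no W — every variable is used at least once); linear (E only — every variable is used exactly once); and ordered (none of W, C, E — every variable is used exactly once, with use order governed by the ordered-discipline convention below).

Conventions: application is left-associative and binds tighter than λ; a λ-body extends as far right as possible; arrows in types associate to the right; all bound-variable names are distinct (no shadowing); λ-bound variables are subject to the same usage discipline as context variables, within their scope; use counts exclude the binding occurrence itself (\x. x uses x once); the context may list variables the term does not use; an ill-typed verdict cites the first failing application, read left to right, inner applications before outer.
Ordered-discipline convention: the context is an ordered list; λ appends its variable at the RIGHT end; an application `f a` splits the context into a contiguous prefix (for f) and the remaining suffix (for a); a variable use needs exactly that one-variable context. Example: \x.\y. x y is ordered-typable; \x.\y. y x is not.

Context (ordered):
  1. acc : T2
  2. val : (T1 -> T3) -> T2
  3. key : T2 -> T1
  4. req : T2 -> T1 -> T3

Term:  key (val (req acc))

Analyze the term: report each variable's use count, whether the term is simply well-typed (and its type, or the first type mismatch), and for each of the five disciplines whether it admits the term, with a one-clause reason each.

usage: acc=1; val=1; key=1; req=1
use order (left to right): key, val, req, acc
typing: well-typed — term : T1
ordered: ✗, needs exchange: uses follow key, val, req, acc
linear: ✓, single use per variable (acc, val, key, req)
affine: ✓, at most one use each (acc, val, key, req)
relevant: ✓, acc, val, key, req: all used, weakening unneeded
unrestricted: ✓, simply typable at T1; W, C, E all held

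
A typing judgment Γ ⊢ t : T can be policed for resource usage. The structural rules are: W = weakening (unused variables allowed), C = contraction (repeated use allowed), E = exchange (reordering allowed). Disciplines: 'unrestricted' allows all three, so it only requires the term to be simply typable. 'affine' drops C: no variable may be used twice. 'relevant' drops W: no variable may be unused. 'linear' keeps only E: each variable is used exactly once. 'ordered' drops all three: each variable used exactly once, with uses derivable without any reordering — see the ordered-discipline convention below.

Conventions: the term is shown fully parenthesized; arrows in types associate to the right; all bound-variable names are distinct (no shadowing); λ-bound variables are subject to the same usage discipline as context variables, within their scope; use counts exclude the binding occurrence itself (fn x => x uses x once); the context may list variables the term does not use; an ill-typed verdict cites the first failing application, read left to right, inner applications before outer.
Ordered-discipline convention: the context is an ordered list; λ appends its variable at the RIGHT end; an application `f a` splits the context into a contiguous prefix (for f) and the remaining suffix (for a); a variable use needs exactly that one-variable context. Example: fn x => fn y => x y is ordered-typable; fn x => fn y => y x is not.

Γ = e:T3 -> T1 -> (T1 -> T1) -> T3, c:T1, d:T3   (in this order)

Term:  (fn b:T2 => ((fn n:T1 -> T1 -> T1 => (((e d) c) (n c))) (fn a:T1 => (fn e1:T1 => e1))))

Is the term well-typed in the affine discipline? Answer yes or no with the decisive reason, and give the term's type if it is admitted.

no — uses contraction: c ×2
usage: e: 1×; c: 2×; d: 1×; b [bound]: 0×; n [bound]: 1×; a [bound]: 0×; e1 [bound]: 1×
order of uses: e, d, c, n, c, e1
typing: well-typed — term : T2 -> T3
all disciplines: ordered ✗, linear ✗, affine ✗, relevant ✗, unrestricted ✓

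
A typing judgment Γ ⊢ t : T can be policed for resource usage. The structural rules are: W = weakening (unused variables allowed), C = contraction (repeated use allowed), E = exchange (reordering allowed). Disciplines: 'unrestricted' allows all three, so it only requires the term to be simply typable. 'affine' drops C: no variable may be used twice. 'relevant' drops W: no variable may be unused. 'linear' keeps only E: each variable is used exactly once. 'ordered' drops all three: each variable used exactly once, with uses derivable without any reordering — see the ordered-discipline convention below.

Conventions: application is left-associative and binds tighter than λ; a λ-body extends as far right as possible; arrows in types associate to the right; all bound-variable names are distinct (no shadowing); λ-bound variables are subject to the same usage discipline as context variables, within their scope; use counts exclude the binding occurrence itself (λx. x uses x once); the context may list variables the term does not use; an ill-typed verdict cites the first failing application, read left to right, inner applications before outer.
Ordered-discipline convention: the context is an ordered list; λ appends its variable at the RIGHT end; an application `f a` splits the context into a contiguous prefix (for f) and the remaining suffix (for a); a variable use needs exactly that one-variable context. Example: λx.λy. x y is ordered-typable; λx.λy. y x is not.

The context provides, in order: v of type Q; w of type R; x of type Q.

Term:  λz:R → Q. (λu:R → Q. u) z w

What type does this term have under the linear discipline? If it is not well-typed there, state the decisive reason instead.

not well-typed under linear — unused: v, x — weakening required
counts: v=0, w=1, x=0, z (bound)=1, u (bound)=1
order of uses: u, z, w
typing: ✓ — (R → Q) → Q
across the five disciplines: ordered ✗ | linear ✗ | affine ✓ | relevant ✗ | unrestricted ✓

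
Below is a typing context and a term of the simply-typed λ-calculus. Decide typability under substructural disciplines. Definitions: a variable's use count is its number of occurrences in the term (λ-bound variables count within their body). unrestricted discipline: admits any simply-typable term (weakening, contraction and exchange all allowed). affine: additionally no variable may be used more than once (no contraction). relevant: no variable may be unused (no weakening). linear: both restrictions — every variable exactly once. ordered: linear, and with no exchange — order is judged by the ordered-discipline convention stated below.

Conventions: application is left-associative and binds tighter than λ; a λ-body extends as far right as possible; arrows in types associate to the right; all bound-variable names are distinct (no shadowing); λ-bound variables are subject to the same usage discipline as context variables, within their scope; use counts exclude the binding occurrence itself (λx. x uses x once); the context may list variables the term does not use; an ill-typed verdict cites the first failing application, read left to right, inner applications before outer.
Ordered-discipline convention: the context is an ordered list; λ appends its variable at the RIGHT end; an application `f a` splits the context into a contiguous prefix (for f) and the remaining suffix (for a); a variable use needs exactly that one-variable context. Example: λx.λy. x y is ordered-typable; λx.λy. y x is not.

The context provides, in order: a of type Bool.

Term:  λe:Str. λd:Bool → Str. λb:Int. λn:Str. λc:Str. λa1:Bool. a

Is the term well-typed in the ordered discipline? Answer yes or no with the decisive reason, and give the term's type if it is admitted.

no — needs weakening: e, d, b, n, c, a1 unused
usage: a ×1, e (bound) ×0, d (bound) ×0, b (bound) ×0, n (bound) ×0, c (bound) ×0, a1 (bound) ×0
uses in reading order: a
typing: well-typed — term : Str → (Bool → Str) → Int → Str → Str → Bool → Bool
summary: ordered ✗ · linear ✗ · affine ✓ · relevant ✗ · unrestricted ✓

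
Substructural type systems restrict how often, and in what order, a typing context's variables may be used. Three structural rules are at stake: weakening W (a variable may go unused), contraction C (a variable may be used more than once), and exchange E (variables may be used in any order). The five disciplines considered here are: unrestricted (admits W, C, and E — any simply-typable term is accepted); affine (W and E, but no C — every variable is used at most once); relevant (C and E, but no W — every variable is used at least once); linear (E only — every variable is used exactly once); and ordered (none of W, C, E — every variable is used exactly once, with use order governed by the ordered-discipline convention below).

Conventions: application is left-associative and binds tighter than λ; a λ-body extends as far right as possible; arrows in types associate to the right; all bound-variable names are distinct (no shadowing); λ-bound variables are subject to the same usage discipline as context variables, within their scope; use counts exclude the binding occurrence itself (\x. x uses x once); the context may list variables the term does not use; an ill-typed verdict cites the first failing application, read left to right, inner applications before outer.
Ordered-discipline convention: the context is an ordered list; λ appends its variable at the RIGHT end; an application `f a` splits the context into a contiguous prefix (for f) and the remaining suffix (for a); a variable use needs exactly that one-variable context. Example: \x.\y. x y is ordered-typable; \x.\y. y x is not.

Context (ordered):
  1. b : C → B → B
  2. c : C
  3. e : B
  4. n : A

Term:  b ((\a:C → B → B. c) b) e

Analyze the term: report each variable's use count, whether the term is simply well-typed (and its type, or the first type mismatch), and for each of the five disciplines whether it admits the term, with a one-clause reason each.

usage: b=2; c=1; e=1; n=0; a (bound)=0
left-to-right use order: b, c, b, e
typing: the term checks, with type B
ordered ✗ (needs contraction — b ×2; unused: n, a — weakening required)
linear ✗ (needs contraction — b ×2; unused: n, a — weakening required)
affine ✗ (needs contraction — b ×2)
relevant ✗ (unused: n, a — weakening required)
unrestricted ✓ (simply typable at B; W, C, E all held)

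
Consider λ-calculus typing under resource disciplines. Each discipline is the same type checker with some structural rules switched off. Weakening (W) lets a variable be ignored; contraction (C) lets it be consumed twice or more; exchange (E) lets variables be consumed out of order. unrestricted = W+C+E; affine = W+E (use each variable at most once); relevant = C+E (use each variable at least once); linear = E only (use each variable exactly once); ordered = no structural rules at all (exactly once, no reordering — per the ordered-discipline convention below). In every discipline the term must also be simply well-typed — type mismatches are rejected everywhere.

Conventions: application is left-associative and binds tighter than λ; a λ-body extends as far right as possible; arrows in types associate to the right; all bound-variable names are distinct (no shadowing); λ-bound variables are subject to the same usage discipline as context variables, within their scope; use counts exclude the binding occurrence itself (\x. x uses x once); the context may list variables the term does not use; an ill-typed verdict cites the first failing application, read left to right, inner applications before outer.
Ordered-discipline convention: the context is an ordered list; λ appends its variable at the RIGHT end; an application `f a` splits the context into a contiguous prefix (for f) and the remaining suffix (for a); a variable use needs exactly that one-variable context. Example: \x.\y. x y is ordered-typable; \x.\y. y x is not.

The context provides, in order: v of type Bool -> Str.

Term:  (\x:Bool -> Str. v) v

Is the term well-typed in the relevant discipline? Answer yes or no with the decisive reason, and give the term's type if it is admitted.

no — unused: x — weakening required
use counts: v: 2; x (bound): 0
uses in reading order: v, v
typing: well-typed — term : Bool -> Str
per-discipline verdicts: ordered ✗ · linear ✗ · affine ✗ · relevant ✗ · unrestricted ✓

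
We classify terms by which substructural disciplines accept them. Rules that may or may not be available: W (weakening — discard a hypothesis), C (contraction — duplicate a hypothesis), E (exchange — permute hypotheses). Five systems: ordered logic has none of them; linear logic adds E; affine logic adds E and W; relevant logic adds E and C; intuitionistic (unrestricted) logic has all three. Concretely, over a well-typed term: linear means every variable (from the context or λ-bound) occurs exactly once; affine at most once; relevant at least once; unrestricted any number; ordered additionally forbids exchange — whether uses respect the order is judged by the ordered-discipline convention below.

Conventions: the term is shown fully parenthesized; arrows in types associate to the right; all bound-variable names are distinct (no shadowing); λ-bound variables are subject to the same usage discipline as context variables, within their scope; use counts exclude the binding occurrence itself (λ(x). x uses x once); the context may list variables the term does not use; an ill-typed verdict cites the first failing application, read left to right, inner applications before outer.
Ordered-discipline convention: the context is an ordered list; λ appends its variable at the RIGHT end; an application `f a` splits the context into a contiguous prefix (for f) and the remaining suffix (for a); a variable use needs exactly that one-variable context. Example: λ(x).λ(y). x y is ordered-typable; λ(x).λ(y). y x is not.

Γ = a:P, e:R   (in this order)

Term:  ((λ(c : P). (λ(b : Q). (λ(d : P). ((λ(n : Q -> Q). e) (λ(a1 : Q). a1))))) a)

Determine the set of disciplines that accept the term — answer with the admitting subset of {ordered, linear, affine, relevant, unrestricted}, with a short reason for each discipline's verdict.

accepted by: affine, unrestricted
variable uses: a ×1; e ×1; c (bound) ×0; b (bound) ×0; d (bound) ×0; n (bound) ×0; a1 (bound) ×1
use order (left to right): e, a1, a
typing: well-typed at Q -> P -> R
ordered ✗ (c, b, d, n never used (weakening))
linear ✗ (c, b, d, n never used (weakening))
affine ✓ (a, e, c, b, d, n, a1: no repeats, contraction unneeded)
relevant ✗ (c, b, d, n never used (weakening))
unrestricted ✓ (simply typable at Q -> P -> R; W, C, E all held)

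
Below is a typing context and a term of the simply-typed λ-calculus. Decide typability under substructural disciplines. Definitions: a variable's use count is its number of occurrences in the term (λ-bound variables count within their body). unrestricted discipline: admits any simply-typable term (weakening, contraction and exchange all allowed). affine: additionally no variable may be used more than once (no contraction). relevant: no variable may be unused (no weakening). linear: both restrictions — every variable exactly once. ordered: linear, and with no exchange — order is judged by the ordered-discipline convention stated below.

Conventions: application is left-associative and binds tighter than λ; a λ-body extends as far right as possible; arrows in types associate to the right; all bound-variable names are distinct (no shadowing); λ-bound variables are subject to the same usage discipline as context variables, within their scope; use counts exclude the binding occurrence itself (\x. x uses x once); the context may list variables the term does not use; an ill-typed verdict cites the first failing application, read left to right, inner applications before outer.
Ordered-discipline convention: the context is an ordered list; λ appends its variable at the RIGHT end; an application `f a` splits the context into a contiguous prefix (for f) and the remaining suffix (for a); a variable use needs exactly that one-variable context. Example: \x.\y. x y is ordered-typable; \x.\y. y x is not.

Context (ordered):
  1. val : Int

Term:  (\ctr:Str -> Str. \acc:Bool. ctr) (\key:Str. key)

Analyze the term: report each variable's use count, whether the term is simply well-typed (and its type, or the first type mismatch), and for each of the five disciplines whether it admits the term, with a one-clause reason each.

counts: val ×0; ctr (bound) ×1; acc (bound) ×0; key (bound) ×1
left-to-right use order: ctr, key
typing: the term checks, with type Bool -> Str -> Str
ordered: ✗, needs weakening: val, acc unused
linear: ✗, needs weakening: val, acc unused
affine: ✓, at most one use each (val, ctr, acc, key)
relevant: ✗, needs weakening: val, acc unused
unrestricted: ✓, type-checks (Bool -> Str -> Str) and nothing is barred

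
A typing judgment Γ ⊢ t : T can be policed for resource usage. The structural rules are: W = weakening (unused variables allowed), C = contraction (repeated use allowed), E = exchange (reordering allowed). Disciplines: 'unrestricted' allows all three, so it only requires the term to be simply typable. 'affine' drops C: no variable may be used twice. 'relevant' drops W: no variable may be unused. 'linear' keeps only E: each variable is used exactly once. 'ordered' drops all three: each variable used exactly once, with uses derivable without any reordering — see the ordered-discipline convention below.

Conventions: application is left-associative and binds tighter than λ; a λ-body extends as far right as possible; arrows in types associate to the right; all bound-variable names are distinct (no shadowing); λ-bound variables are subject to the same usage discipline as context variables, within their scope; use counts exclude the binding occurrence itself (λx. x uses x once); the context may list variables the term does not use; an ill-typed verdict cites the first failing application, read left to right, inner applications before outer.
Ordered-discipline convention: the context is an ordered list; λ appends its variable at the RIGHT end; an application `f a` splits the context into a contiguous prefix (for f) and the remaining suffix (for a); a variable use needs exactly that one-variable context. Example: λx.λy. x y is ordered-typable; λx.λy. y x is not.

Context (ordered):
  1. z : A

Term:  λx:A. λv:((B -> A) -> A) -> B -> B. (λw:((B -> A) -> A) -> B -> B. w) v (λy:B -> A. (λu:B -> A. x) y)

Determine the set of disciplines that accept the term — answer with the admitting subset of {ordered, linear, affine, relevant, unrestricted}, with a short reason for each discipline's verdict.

admitted by: affine, unrestricted
variable uses: z ×0, x [bound] ×1, v [bound] ×1, w [bound] ×1, y [bound] ×1, u [bound] ×0
left-to-right use order: w, v, x, y
typing: well-typed — term : A -> (((B -> A) -> A) -> B -> B) -> B -> B
ordered: ✗, z, u never used (weakening)
linear: ✗, z, u never used (weakening)
affine: ✓, no duplicate uses among z, x, v, w, y, u
relevant: ✗, z, u never used (weakening)
unrestricted: ✓, type-checks (A -> (((B -> A) -> A) -> B -> B) -> B -> B) and nothing is barred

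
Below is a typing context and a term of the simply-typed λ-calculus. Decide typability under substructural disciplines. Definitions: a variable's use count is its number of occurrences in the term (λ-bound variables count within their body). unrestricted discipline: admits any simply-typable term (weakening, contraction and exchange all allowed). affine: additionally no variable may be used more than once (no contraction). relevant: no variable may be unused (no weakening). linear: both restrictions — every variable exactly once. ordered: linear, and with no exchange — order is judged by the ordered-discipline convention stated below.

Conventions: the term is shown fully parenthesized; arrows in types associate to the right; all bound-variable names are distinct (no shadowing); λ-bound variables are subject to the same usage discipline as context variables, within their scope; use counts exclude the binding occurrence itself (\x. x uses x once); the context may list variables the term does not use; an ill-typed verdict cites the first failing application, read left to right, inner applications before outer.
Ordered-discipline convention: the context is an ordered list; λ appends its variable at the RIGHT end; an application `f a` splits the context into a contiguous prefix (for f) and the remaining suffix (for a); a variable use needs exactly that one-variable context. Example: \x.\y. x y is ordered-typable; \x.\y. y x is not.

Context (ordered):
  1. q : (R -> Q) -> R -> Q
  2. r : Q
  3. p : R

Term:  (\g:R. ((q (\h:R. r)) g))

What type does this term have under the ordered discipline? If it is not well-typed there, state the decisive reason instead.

not well-typed under ordered — p, h left unused
use counts: q=1, r=1, p=0, g (bound)=1, h (bound)=0
uses in reading order: q, r, g
typing: well-typed — term : R -> Q
across the five disciplines: ordered ✗ · linear ✗ · affine ✓ · relevant ✗ · unrestricted ✓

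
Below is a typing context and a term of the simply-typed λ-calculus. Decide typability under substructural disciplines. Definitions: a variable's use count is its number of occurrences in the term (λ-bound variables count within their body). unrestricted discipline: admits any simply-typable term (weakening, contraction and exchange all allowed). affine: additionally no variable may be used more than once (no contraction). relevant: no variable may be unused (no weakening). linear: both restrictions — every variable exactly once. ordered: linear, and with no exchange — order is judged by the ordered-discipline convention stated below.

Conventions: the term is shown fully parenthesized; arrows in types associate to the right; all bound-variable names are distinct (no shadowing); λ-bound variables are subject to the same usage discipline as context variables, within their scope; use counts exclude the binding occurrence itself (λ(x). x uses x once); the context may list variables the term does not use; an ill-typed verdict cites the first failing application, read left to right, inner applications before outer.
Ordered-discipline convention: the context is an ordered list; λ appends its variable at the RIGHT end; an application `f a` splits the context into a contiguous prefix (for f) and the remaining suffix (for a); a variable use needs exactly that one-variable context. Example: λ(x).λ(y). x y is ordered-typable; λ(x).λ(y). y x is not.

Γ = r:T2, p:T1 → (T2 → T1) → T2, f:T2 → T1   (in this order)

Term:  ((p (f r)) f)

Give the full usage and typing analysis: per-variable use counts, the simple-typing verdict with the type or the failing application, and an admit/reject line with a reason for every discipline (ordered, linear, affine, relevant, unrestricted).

usage: r: 1; p: 1; f: 2
use order (left to right): p, f, r, f
typing: ✓ — T2
ordered ✗ (needs contraction — f ×2)
linear ✗ (needs contraction — f ×2)
affine ✗ (needs contraction — f ×2)
relevant ✓ (every one of r, p, f appears)
unrestricted ✓ (type-checks (T2) and nothing is barred)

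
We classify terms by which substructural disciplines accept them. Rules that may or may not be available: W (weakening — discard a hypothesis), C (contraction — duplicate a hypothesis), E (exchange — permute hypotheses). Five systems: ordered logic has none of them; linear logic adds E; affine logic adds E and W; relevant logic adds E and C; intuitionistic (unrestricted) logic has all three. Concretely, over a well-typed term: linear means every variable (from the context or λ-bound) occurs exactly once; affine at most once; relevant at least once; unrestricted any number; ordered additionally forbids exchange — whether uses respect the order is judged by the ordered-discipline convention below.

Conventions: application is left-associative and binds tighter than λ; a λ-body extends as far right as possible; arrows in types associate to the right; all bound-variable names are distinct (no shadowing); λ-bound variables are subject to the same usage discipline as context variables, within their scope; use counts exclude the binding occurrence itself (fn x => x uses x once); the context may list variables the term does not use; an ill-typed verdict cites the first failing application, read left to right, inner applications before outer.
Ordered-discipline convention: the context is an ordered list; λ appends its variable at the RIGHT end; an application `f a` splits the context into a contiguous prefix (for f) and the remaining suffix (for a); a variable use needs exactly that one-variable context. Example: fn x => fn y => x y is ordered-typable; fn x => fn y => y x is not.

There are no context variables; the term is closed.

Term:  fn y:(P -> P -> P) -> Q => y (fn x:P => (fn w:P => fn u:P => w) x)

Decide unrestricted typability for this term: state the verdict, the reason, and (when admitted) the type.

yes — type-checks (((P -> P -> P) -> Q) -> Q) and nothing is barred; term : ((P -> P -> P) -> Q) -> Q
variable uses: y [bound] ×1; x [bound] ×1; w [bound] ×1; u [bound] ×0
uses in reading order: y, w, x
typing: well-typed — term : ((P -> P -> P) -> Q) -> Q
per-discipline verdicts: ordered ✗; linear ✗; affine ✓; relevant ✗; unrestricted ✓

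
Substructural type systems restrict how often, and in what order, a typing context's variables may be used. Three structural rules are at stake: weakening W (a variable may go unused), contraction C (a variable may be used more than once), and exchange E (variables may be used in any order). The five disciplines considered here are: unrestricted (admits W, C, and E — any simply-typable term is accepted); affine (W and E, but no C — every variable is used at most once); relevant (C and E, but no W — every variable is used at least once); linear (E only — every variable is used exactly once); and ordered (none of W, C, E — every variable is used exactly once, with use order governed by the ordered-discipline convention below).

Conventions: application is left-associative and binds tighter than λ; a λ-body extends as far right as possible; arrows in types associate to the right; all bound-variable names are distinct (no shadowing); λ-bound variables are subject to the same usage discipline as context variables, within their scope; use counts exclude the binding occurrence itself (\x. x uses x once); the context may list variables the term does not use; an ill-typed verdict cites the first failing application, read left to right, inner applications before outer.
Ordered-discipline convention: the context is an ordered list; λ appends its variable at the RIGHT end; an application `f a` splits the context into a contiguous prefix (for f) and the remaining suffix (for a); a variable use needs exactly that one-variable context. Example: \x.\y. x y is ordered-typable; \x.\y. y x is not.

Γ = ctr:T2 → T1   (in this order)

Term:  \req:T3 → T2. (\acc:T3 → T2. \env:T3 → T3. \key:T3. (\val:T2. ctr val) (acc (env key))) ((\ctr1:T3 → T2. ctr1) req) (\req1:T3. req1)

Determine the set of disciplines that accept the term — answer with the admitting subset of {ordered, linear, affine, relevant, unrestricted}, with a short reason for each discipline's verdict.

admitting disciplines: ordered, linear, affine, relevant, unrestricted
usage: ctr=1; req [bound]=1; acc [bound]=1; env [bound]=1; key [bound]=1; val [bound]=1; ctr1 [bound]=1; req1 [bound]=1
uses in reading order: ctr, val, acc, env, key, ctr1, req, req1
typing: well-typed at (T3 → T2) → T3 → T1
ordered: ✓, single-use (ctr, req, acc, env, key, val, ctr1, req1), ordered derivation ok
linear: ✓, single use per variable (ctr, req, acc, env, key, val, ctr1, req1)
affine: ✓, ctr, req, acc, env, key, val, ctr1, req1: no repeats, contraction unneeded
relevant: ✓, ctr, req, acc, env, key, val, ctr1, req1: all used, weakening unneeded
unrestricted: ✓, well-typed at (T3 → T2) → T3 → T1; no restrictions here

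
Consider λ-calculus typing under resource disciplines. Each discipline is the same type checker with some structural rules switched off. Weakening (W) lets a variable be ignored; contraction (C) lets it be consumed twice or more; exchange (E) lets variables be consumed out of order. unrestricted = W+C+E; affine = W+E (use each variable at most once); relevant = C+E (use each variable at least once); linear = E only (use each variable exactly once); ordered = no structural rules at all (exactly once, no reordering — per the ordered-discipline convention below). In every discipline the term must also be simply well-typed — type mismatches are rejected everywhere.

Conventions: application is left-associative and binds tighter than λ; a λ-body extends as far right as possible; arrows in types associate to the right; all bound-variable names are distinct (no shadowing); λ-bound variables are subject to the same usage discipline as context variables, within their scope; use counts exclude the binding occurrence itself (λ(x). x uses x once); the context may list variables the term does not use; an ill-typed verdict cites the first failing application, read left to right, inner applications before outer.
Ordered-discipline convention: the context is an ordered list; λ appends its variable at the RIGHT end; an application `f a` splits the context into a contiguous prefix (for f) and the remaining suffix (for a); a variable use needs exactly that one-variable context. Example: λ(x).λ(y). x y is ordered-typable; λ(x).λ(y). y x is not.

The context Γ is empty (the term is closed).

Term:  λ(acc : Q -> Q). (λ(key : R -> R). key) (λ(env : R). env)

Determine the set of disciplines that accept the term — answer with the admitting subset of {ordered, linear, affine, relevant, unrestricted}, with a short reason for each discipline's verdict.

admitted in: affine, unrestricted
counts: acc (λ-bound) ×0; key (λ-bound) ×1; env (λ-bound) ×1
use order (left to right): key, env
typing: ✓ — (Q -> Q) -> R -> R
ordered: ✗ — acc left unused
linear: ✗ — acc left unused
affine: ✓ — none of acc, key, env used more than once
relevant: ✗ — acc left unused
unrestricted: ✓ — typability at (Q -> Q) -> R -> R is all that's needed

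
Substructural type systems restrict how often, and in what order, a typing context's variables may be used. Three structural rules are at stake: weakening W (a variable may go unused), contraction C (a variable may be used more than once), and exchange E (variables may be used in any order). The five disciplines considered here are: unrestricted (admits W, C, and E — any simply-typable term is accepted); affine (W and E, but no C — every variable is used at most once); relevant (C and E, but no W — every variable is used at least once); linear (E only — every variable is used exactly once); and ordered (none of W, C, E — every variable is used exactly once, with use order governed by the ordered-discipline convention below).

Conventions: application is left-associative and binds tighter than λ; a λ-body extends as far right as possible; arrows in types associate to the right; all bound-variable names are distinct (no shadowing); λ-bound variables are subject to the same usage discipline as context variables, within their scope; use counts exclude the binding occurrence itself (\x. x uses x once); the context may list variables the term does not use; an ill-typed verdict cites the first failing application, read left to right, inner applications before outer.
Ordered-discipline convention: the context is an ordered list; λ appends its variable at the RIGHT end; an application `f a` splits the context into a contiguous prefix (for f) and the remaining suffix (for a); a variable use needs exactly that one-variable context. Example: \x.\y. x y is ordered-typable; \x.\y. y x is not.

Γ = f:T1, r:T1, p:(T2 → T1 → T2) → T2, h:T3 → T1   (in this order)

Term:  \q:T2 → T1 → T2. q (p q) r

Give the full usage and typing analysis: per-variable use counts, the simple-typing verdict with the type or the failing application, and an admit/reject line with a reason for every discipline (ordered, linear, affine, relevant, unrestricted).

counts: f: 0×; r: 1×; p: 1×; h: 0×; q [bound]: 2×
use order (left to right): q, p, q, r
typing: ✓ — (T2 → T1 → T2) → T2
ordered: ✗, repeated use of q ×2; f, h never used (weakening)
linear: ✗, repeated use of q ×2; f, h never used (weakening)
affine: ✗, repeated use of q ×2
relevant: ✗, f, h never used (weakening)
unrestricted: ✓, typability at (T2 → T1 → T2) → T2 is all that's needed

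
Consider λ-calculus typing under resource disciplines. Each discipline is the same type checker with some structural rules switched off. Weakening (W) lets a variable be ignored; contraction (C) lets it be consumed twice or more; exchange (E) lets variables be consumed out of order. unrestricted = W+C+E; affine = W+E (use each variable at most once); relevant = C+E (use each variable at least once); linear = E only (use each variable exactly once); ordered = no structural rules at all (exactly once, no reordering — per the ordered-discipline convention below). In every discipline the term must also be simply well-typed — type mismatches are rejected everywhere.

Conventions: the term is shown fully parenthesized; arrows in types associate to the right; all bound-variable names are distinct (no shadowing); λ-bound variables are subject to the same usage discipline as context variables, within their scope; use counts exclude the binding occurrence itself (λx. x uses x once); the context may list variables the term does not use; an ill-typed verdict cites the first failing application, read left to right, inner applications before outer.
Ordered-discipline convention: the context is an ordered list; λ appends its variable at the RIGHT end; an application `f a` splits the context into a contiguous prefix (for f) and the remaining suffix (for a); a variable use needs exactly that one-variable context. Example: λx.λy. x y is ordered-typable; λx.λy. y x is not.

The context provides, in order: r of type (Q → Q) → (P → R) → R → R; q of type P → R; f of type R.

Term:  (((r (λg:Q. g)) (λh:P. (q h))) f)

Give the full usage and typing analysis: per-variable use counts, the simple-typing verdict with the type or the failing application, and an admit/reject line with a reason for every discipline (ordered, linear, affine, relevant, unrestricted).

use counts: r: 1; q: 1; f: 1; g [bound]: 1; h [bound]: 1
uses in reading order: r, g, q, h, f
typing: well-typed at R
ordered ✓ (one use each (r, q, f, g, h); ordered split holds)
linear ✓ (each of r, q, f, g, h used exactly once)
affine ✓ (at most one use each (r, q, f, g, h))
relevant ✓ (at least one use each (r, q, f, g, h))
unrestricted ✓ (type-checks (R) and nothing is barred)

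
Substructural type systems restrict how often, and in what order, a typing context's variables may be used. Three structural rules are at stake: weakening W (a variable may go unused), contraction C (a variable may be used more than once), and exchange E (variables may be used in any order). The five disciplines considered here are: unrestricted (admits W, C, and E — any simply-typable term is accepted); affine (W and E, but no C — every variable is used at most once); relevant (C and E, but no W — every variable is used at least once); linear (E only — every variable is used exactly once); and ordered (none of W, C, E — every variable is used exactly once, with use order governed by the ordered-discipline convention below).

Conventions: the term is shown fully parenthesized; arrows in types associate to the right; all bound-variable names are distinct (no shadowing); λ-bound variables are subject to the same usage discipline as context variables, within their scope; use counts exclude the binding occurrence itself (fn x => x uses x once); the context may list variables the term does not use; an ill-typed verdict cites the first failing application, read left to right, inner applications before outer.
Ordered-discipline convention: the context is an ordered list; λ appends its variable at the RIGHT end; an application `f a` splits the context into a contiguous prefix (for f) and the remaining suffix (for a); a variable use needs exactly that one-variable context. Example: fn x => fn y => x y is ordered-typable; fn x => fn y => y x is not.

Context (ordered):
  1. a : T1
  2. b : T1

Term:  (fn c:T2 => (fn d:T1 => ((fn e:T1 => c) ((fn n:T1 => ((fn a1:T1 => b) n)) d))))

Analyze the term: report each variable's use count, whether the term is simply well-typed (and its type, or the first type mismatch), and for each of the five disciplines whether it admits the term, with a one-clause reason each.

usage: a=0, b=1, c (λ-bound)=1, d (λ-bound)=1, e (λ-bound)=0, n (λ-bound)=1, a1 (λ-bound)=0
use order (left to right): c, b, n, d
typing: well-typed — term : T2 -> T1 -> T2
ordered: ✗, needs weakening: a, e, a1 unused
linear: ✗, needs weakening: a, e, a1 unused
affine: ✓, a, b, c, d, e, n, a1: no repeats, contraction unneeded
relevant: ✗, needs weakening: a, e, a1 unused
unrestricted: ✓, well-typed at T2 -> T1 -> T2; no restrictions here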